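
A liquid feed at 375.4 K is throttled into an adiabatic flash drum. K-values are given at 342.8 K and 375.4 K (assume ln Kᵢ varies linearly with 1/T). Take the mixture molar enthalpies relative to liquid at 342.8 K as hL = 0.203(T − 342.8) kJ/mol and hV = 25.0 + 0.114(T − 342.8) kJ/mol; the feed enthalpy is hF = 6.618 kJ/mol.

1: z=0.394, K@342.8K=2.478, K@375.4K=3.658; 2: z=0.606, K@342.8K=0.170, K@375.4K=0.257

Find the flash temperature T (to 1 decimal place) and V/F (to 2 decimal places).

T = 355.1 K, V/F = 0.17

Adiabatic flash: solve Rachford–Rice at each trial T, then check hF = ψ·hV(T) + (1−ψ)·hL(T).
  T = 342.8 K: K = (2.478, 0.170), RR gives ψ = 0.065, H_out = 1.617 kJ/mol
  T = 375.4 K: K = (3.658, 0.257), RR gives ψ = 0.302, H_out = 13.298 kJ/mol
  T = 359.1 K: K = (3.037, 0.211), RR gives ψ = 0.202, H_out = 8.064 kJ/mol
  T = 351.0 K: K = (2.752, 0.190), RR gives ψ = 0.140, H_out = 5.074 kJ/mol
  T = 355.1 K: K = (2.894, 0.200), RR gives ψ = 0.173, H_out = 6.630 kJ/mol
  T = 353.1 K: K = (2.824, 0.195), RR gives ψ = 0.157, H_out = 5.883 kJ/mol
Linear interpolation between T = 353.1 (H_out = 5.883) and T = 355.1 (H_out = 6.630) on hF = 6.618 gives T ≈ 355.1 K, at which ψ = 0.17.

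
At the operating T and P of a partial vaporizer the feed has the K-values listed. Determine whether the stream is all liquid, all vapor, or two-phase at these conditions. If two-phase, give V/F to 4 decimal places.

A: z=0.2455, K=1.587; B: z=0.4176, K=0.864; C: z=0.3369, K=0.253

all liquid

ΣzᵢKᵢ = 0.8357; Σzᵢ/Kᵢ = 1.9696.
Since ΣzᵢKᵢ < 1 the mixture is below its bubble point — single liquid phase.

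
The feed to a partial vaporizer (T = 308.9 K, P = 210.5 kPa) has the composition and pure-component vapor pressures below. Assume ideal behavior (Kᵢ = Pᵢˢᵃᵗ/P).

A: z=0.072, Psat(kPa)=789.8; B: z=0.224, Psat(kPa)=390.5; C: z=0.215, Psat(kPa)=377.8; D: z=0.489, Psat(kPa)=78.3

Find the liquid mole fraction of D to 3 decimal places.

Raoult's law: Kᵢ = Pᵢˢᵃᵗ/P = Pᵢˢᵃᵗ/210.5.
  K_A = 789.8/210.5 = 3.75202, K_B = 390.5/210.5 = 1.85511, K_C = 377.8/210.5 = 1.79477, K_D = 78.3/210.5 = 0.37197
Rachford–Rice: g(ψ) = Σ zᵢ(Kᵢ−1)/(1+ψ(Kᵢ−1)) = 0.
Feasibility: ΣzᵢKᵢ = 1.253, Σzᵢ/Kᵢ = 1.574 — both > 1, two phases present.
Iterate (Newton) starting at ψ = 0.6:
  ψ = 0.600: g = -0.1758, g' = -0.708 → ψ = 0.352
  ψ = 0.352: g = -0.0127, g' = -0.638 → ψ = 0.332
Converged at ψ = 0.332.
Compositions from xᵢ = zᵢ/(1+ψ(Kᵢ−1)), yᵢ = Kᵢxᵢ:
  A: x = 0.038, y = 0.141
  B: x = 0.174, y = 0.324
  C: x = 0.170, y = 0.305
  D: x = 0.618, y = 0.230

x_D = 0.618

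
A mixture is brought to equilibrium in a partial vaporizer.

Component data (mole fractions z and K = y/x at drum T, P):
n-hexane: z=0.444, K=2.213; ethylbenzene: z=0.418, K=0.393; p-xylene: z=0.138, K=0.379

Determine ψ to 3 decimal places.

ψ = 0.269

Material balance + equilibrium reduce to Σ zᵢ(Kᵢ−1)/(1+ψ(Kᵢ−1)) = 0.
Feasibility: ΣzᵢKᵢ = 1.199, Σzᵢ/Kᵢ = 1.628 — both > 1, two phases present.
Newton–Raphson from ψ = 0.5:
  ψ = 0.500: g = -0.1533, g' = -0.683 → ψ = 0.275
  ψ = 0.275: g = -0.0043, g' = -0.667 → ψ = 0.269
Converged at ψ = 0.269.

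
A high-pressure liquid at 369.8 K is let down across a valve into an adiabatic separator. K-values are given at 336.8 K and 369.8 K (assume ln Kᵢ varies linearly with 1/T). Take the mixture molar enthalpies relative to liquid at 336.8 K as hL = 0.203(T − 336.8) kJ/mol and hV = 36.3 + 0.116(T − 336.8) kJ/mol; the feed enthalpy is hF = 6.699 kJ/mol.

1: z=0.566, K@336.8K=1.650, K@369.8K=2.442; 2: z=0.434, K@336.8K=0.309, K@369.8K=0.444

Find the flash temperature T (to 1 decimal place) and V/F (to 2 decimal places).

Adiabatic flash: solve Rachford–Rice at each trial T, then check hF = ψ·hV(T) + (1−ψ)·hL(T).
  T = 336.8 K: K = (1.650, 0.309), RR gives ψ = 0.151, H_out = 5.496 kJ/mol
  T = 369.8 K: K = (2.442, 0.444), RR gives ψ = 0.717, H_out = 30.668 kJ/mol
  T = 353.3 K: K = (2.026, 0.374), RR gives ψ = 0.480, H_out = 20.099 kJ/mol
  T = 345.1 K: K = (1.834, 0.341), RR gives ψ = 0.338, H_out = 13.712 kJ/mol
  T = 341.0 K: K = (1.742, 0.325), RR gives ψ = 0.253, H_out = 9.952 kJ/mol
  T = 338.9 K: K = (1.696, 0.317), RR gives ψ = 0.205, H_out = 7.815 kJ/mol
Linear interpolation between T = 336.8 (H_out = 5.496) and T = 338.9 (H_out = 7.815) on hF = 6.699 gives T ≈ 337.9 K, at which ψ = 0.18.

T = 337.9 K, V/F = 0.18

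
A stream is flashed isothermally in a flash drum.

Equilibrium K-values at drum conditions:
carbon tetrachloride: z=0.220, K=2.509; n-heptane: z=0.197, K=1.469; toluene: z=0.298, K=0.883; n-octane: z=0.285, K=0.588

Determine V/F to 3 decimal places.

V/F = 0.817

Rachford–Rice: g(V/F) = Σ zᵢ(Kᵢ−1)/(1+V/F(Kᵢ−1)) = 0.
g(0) = ΣzᵢKᵢ − 1 = 0.272 and g(1) = 1 − Σzᵢ/Kᵢ = -0.044, so a root lies in (0, 1).
Newton–Raphson from V/F = 0.31:
  V/F = 0.310: g = 0.1361, g' = -0.334 → V/F = 0.718
  V/F = 0.718: g = 0.0237, g' = -0.242 → V/F = 0.816
  V/F = 0.816: g = 0.0002, g' = -0.238 → V/F = 0.817
Converged at V/F = 0.817.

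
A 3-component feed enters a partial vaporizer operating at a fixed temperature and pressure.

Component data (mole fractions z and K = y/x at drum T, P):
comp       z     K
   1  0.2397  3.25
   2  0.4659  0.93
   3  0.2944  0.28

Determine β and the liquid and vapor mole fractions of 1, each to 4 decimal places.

Rachford–Rice: g(β) = Σ zᵢ(Kᵢ−1)/(1+β(Kᵢ−1)) = 0.
g(0) = ΣzᵢKᵢ − 1 = 0.2947 and g(1) = 1 − Σzᵢ/Kᵢ = -0.6262, so a root lies in (0, 1).
Newton–Raphson from β = 0.5:
  β = 0.5000: g = -0.11120, g' = -0.6438 → β = 0.3273
  β = 0.3273: g = -0.00009, g' = -0.6661 → β = 0.3271
Converged at β = 0.3271.
Compositions from xᵢ = zᵢ/(1+β(Kᵢ−1)), yᵢ = Kᵢxᵢ:
  1: x = 0.1381, y = 0.4487
  2: x = 0.4768, y = 0.4434
  3: x = 0.3851, y = 0.1078

β = 0.3271, x_1 = 0.1381, y_1 = 0.4487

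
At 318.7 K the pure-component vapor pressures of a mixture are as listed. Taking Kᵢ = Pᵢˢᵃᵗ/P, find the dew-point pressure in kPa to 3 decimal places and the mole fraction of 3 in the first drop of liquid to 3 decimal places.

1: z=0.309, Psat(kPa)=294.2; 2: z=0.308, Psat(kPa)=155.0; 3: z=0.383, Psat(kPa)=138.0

Pdew = 172.035 kPa, x_3 = 0.477

At the dew point ψ → 1, so Σzᵢ/Kᵢ = 1 with Kᵢ = Pᵢˢᵃᵗ/P ⇒ 1/P = Σzᵢ/Pᵢˢᵃᵗ.
1/P = 0.309/294.2 + 0.308/155.0 + 0.383/138.0 = 0.005813 ⇒ P = 172.035 kPa
xᵢ = zᵢP/Pᵢˢᵃᵗ ⇒ x_3 = 0.383·172.035/138.0 = 0.477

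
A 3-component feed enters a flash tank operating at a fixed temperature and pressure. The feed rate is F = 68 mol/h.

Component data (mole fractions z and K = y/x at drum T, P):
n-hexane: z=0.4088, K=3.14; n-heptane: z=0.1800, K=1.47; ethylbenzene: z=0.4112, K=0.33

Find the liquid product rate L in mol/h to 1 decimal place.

L = 28.1 mol/h

Material balance + equilibrium reduce to Σ zᵢ(Kᵢ−1)/(1+ψ(Kᵢ−1)) = 0.
g(0) = ΣzᵢKᵢ − 1 = 0.6839 and g(1) = 1 − Σzᵢ/Kᵢ = -0.4987, so a root lies in (0, 1).
Iterate (Newton) starting at ψ = 0.5:
  ψ = 0.5000: g = 0.07683, g' = -0.8804 → ψ = 0.5873
  ψ = 0.5873: g = -0.00028, g' = -0.8938 → ψ = 0.5870
Converged at ψ = 0.5870.
Then V = ψ·F = 0.5870·68 = 39.9 mol/h and L = F − V = 28.1 mol/h.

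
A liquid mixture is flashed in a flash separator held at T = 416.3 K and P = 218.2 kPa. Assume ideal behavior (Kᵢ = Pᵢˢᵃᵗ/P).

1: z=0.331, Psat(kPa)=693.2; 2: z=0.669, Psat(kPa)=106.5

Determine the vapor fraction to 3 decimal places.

ψ = 0.339

Raoult's law: Kᵢ = Pᵢˢᵃᵗ/P = Pᵢˢᵃᵗ/218.2.
  K_1 = 693.2/218.2 = 3.17690, K_2 = 106.5/218.2 = 0.48808
Newton–Raphson from ψ = 0.5:
  ψ = 0.500: g = -0.1153, g' = -0.676 → ψ = 0.330
  ψ = 0.330: g = 0.0076, g' = -0.785 → ψ = 0.339
Converged at ψ = 0.339.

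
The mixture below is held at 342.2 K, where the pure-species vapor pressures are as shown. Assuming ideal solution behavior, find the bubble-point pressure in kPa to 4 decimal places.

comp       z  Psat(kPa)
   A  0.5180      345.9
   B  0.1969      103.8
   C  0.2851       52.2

Pbub = 214.4966 kPa

At the bubble point ψ → 0, so ΣzᵢKᵢ = 1 with Kᵢ = Pᵢˢᵃᵗ/P ⇒ P = ΣzᵢPᵢˢᵃᵗ.
P = 0.5180·345.9 + 0.1969·103.8 + 0.2851·52.2 = 214.4966 kPa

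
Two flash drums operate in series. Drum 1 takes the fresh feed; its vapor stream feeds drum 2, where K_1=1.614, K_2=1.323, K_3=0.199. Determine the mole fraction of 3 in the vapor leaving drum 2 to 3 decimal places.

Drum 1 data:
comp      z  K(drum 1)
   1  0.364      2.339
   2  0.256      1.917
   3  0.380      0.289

y_3 (drum 2) = 0.075

Drum 1:
Newton iteration, ψ₁⁰ = 0.58:
  ψ₁ = 0.580: g = -0.0322, g' = -0.855 → ψ₁ = 0.542
Converged at ψ₁ = 0.542.
Drum-1 compositions:
  1: x = 0.211, y = 0.494
  2: x = 0.171, y = 0.328
  3: x = 0.618, y = 0.179
Drum-2 feed = drum-1 vapor: z₂ = (0.4935, 0.3279, 0.1786).
Drum 2:
Rachford–Rice: g(ψ₂) = Σ zᵢ(Kᵢ−1)/(1+ψ₂(Kᵢ−1)) = 0.
Check two-phase: ΣzᵢKᵢ = 1.266 > 1 and Σzᵢ/Kᵢ = 1.451 > 1, so g(0) = 0.266 > 0 and g(1) = -0.451 < 0.
Iterate (Newton) starting at ψ₂ = 0.53:
  ψ₂ = 0.530: g = 0.0705, g' = -0.477 → ψ₂ = 0.678
  ψ₂ = 0.678: g = -0.0121, g' = -0.664 → ψ₂ = 0.660
  ψ₂ = 0.660: g = -0.0003, g' = -0.633 → ψ₂ = 0.659
Converged at ψ₂ = 0.659.
  1: x = 0.351, y = 0.567
  2: x = 0.270, y = 0.358
  3: x = 0.378, y = 0.075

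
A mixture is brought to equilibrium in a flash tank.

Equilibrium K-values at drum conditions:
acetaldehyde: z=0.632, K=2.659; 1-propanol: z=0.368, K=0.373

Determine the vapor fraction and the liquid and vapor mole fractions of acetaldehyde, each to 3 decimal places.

ψ = 0.786, x_acetaldehyde = 0.274, y_acetaldehyde = 0.729

Binary case is linear: z₁(K₁−1)(1+ψ(K₂−1)) + z₂(K₂−1)(1+ψ(K₁−1)) = 0
⇒ ψ = [z₁(K₁−1)+z₂(K₂−1)] / [−(K₁−1)(K₂−1)] = 0.8178/1.0402 = 0.786
Compositions from xᵢ = zᵢ/(1+ψ(Kᵢ−1)), yᵢ = Kᵢxᵢ:
  acetaldehyde: x = 0.274, y = 0.729
  1-propanol: x = 0.726, y = 0.271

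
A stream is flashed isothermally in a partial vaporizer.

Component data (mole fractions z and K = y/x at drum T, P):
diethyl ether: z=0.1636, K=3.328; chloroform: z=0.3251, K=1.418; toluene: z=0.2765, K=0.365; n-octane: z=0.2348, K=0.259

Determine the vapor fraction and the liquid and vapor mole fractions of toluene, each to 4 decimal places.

ψ = 0.1748, x_toluene = 0.3110, y_toluene = 0.1135

Let ψ = V/F and solve Σ zᵢ(Kᵢ−1)/(1+ψ(Kᵢ−1)) = 0.
g(0) = ΣzᵢKᵢ − 1 = 0.1672 and g(1) = 1 − Σzᵢ/Kᵢ = -0.9425, so a root lies in (0, 1).
Iterate (Newton) starting at ψ = 0.5:
  ψ = 0.5000: g = -0.24525, g' = -0.7929 → ψ = 0.1907
  ψ = 0.1907: g = -0.01276, g' = -0.7932 → ψ = 0.1746
  ψ = 0.1746: g = 0.00012, g' = -0.8087 → ψ = 0.1748
Converged at ψ = 0.1748.
Compositions from xᵢ = zᵢ/(1+ψ(Kᵢ−1)), yᵢ = Kᵢxᵢ:
  diethyl ether: x = 0.1163, y = 0.3870
  chloroform: x = 0.3030, y = 0.4296
  toluene: x = 0.3110, y = 0.1135
  n-octane: x = 0.2697, y = 0.0699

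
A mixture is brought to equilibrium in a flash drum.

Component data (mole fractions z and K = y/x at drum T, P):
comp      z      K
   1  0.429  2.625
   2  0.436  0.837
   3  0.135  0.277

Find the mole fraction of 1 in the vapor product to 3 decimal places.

Let ψ = V/F and solve Σ zᵢ(Kᵢ−1)/(1+ψ(Kᵢ−1)) = 0.
g(0) = ΣzᵢKᵢ − 1 = 0.528 and g(1) = 1 − Σzᵢ/Kᵢ = -0.172, so a root lies in (0, 1).
Iterate (Newton) starting at ψ = 0.5:
  ψ = 0.500: g = 0.1544, g' = -0.532 → ψ = 0.790
  ψ = 0.790: g = -0.0042, g' = -0.617 → ψ = 0.784
Converged at ψ = 0.784.
Compositions from xᵢ = zᵢ/(1+ψ(Kᵢ−1)), yᵢ = Kᵢxᵢ:
  1: x = 0.189, y = 0.495
  2: x = 0.500, y = 0.418
  3: x = 0.311, y = 0.086

y_1 = 0.495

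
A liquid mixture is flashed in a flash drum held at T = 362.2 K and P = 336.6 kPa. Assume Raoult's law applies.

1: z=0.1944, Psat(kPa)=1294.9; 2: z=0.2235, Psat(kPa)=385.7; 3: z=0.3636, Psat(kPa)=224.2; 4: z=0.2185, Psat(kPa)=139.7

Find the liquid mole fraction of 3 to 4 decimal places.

Raoult's law: Kᵢ = Pᵢˢᵃᵗ/P = Pᵢˢᵃᵗ/336.6.
  K_1 = 1294.9/336.6 = 3.846999, K_2 = 385.7/336.6 = 1.145870, K_3 = 224.2/336.6 = 0.666072, K_4 = 139.7/336.6 = 0.415033
Material balance + equilibrium reduce to Σ zᵢ(Kᵢ−1)/(1+ψ(Kᵢ−1)) = 0.
g(0) = ΣzᵢKᵢ − 1 = 0.3368 and g(1) = 1 − Σzᵢ/Kᵢ = -0.3179, so a root lies in (0, 1).
Iterate (Newton) starting at ψ = 0.5:
  ψ = 0.5000: g = -0.06765, g' = -0.4802 → ψ = 0.3591
  ψ = 0.3591: g = 0.00487, g' = -0.5617 → ψ = 0.3678
  ψ = 0.3678: g = 0.00003, g' = -0.5544 → ψ = 0.3679
Converged at ψ = 0.3679.
Compositions from xᵢ = zᵢ/(1+ψ(Kᵢ−1)), yᵢ = Kᵢxᵢ:
  1: x = 0.0950, y = 0.3653
  2: x = 0.2121, y = 0.2431
  3: x = 0.4145, y = 0.2761
  4: x = 0.2784, y = 0.1155

x_3 = 0.4145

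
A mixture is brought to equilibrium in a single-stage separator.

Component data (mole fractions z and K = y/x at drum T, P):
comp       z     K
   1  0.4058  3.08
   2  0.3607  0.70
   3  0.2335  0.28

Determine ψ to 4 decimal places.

ψ = 0.5312

Rachford–Rice: g(ψ) = Σ zᵢ(Kᵢ−1)/(1+ψ(Kᵢ−1)) = 0.
Check two-phase: ΣzᵢKᵢ = 1.5677 > 1 and Σzᵢ/Kᵢ = 1.4810 > 1, so g(0) = 0.5677 > 0 and g(1) = -0.4810 < 0.
Iterate (Newton) starting at ψ = 0.5:
  ψ = 0.5000: g = 0.02376, g' = -0.7623 → ψ = 0.5312
Converged at ψ = 0.5312.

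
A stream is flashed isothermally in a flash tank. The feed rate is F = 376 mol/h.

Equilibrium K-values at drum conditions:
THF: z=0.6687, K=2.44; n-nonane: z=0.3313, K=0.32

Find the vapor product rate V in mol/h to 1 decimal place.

Let ψ = V/F and solve Σ zᵢ(Kᵢ−1)/(1+ψ(Kᵢ−1)) = 0.
Feasibility: ΣzᵢKᵢ = 1.7376, Σzᵢ/Kᵢ = 1.3094 — both > 1, two phases present.
Binary case is linear: z₁(K₁−1)(1+ψ(K₂−1)) + z₂(K₂−1)(1+ψ(K₁−1)) = 0
⇒ ψ = [z₁(K₁−1)+z₂(K₂−1)] / [−(K₁−1)(K₂−1)] = 0.73764/0.97920 = 0.7533
Then V = ψ·F = 0.7533·376 = 283.2 mol/h and L = F − V = 92.8 mol/h.

V = 283.2 mol/h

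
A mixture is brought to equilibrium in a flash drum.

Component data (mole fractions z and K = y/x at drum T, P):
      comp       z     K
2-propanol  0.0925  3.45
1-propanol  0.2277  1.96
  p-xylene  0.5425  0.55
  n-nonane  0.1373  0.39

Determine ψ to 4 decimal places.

ψ = 0.1544

Newton iteration, ψ⁰ = 0.5:
  ψ = 0.5000: g = -0.18596, g' = -0.4966 → ψ = 0.1256
  ψ = 0.1256: g = 0.01894, g' = -0.6752 → ψ = 0.1536
  ψ = 0.1536: g = 0.00049, g' = -0.6414 → ψ = 0.1544
Converged at ψ = 0.1544.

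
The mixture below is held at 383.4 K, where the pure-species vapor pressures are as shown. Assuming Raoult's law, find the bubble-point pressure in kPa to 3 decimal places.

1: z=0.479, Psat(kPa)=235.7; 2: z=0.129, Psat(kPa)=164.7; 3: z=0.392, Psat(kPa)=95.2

At the bubble point ψ → 0, so ΣzᵢKᵢ = 1 with Kᵢ = Pᵢˢᵃᵗ/P ⇒ P = ΣzᵢPᵢˢᵃᵗ.
P = 0.479·235.7 + 0.129·164.7 + 0.392·95.2 = 171.465 kPa

Pbub = 171.465 kPa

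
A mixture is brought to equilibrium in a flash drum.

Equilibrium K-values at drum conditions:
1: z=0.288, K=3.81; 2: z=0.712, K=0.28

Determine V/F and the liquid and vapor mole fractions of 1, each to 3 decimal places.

V/F = 0.147, x_1 = 0.204, y_1 = 0.777

Binary case is linear: z₁(K₁−1)(1+V/F(K₂−1)) + z₂(K₂−1)(1+V/F(K₁−1)) = 0
⇒ V/F = [z₁(K₁−1)+z₂(K₂−1)] / [−(K₁−1)(K₂−1)] = 0.2966/2.0232 = 0.147
Compositions from xᵢ = zᵢ/(1+V/F(Kᵢ−1)), yᵢ = Kᵢxᵢ:
  1: x = 0.204, y = 0.777
  2: x = 0.796, y = 0.223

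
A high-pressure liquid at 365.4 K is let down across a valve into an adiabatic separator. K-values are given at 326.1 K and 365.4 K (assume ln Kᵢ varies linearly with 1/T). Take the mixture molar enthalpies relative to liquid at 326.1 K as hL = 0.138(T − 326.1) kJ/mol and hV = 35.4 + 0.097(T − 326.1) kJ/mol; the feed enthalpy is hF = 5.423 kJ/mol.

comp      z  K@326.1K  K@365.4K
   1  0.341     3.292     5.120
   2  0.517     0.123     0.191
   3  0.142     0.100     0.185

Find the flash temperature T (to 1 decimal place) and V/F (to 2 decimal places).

T = 331.9 K, V/F = 0.13

Adiabatic flash: solve Rachford–Rice at each trial T, then check hF = ψ·hV(T) + (1−ψ)·hL(T).
  T = 326.1 K: K = (3.292, 0.123, 0.100), RR gives ψ = 0.099, H_out = 3.509 kJ/mol
  T = 365.4 K: K = (5.120, 0.191, 0.185), RR gives ψ = 0.261, H_out = 14.238 kJ/mol
  T = 345.8 K: K = (4.160, 0.155, 0.139), RR gives ψ = 0.193, H_out = 9.409 kJ/mol
  T = 336.0 K: K = (3.715, 0.139, 0.118), RR gives ψ = 0.151, H_out = 6.659 kJ/mol
  T = 331.1 K: K = (3.503, 0.131, 0.109), RR gives ψ = 0.127, H_out = 5.156 kJ/mol
  T = 333.6 K: K = (3.610, 0.135, 0.114), RR gives ψ = 0.140, H_out = 5.935 kJ/mol
  T = 332.4 K: K = (3.558, 0.133, 0.111), RR gives ψ = 0.134, H_out = 5.564 kJ/mol
  T = 331.8 K: K = (3.533, 0.132, 0.110), RR gives ψ = 0.131, H_out = 5.377 kJ/mol
Linear interpolation between T = 331.8 (H_out = 5.377) and T = 332.4 (H_out = 5.564) on hF = 5.423 gives T ≈ 331.9 K, at which ψ = 0.13.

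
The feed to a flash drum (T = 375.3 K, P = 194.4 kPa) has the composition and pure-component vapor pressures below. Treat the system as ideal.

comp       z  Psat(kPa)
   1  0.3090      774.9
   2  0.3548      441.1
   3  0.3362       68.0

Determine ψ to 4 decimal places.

ψ = 0.8393

Raoult's law: Kᵢ = Pᵢˢᵃᵗ/P = Pᵢˢᵃᵗ/194.4.
  K_1 = 774.9/194.4 = 3.986111, K_2 = 441.1/194.4 = 2.269033, K_3 = 68.0/194.4 = 0.349794
Let ψ = V/F and solve Σ zᵢ(Kᵢ−1)/(1+ψ(Kᵢ−1)) = 0.
g(0) = ΣzᵢKᵢ − 1 = 1.1544 and g(1) = 1 − Σzᵢ/Kᵢ = -0.1950, so a root lies in (0, 1).
Iterate (Newton) starting at ψ = 0.5:
  ψ = 0.5000: g = 0.32168, g' = -0.9692 → ψ = 0.8319
  ψ = 0.8319: g = 0.00771, g' = -1.0365 → ψ = 0.8393
Converged at ψ = 0.8393.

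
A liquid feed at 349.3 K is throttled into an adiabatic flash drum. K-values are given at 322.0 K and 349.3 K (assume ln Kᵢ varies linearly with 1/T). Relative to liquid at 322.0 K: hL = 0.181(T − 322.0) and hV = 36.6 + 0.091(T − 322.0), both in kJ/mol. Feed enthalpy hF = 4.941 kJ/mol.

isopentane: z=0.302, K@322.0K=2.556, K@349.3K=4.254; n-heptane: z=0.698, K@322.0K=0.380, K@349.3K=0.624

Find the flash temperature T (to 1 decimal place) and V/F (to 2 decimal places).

T = 325.9 K, V/F = 0.12

Adiabatic flash: solve Rachford–Rice at each trial T, then check hF = ψ·hV(T) + (1−ψ)·hL(T).
  T = 322.0 K: K = (2.556, 0.380), RR gives ψ = 0.039, H_out = 1.409 kJ/mol
  T = 349.3 K: K = (4.254, 0.624), RR gives ψ = 0.589, H_out = 25.041 kJ/mol
  T = 335.6 K: K = (3.329, 0.491), RR gives ψ = 0.294, H_out = 12.865 kJ/mol
  T = 328.8 K: K = (2.925, 0.433), RR gives ψ = 0.170, H_out = 7.359 kJ/mol
  T = 325.4 K: K = (2.736, 0.406), RR gives ψ = 0.106, H_out = 4.478 kJ/mol
  T = 327.1 K: K = (2.829, 0.420), RR gives ψ = 0.139, H_out = 5.936 kJ/mol
Linear interpolation between T = 325.4 (H_out = 4.478) and T = 327.1 (H_out = 5.936) on hF = 4.941 gives T ≈ 325.9 K, at which ψ = 0.12.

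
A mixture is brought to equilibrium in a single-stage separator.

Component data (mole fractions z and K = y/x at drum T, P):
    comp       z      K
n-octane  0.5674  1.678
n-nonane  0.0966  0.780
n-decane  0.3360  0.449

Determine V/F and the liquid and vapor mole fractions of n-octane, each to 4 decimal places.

V/F = 0.5227, x_n-octane = 0.4189, y_n-octane = 0.7030

Rachford–Rice: g(V/F) = Σ zᵢ(Kᵢ−1)/(1+V/F(Kᵢ−1)) = 0.
Feasibility: ΣzᵢKᵢ = 1.1783, Σzᵢ/Kᵢ = 1.2103 — both > 1, two phases present.
Iterate (Newton) starting at V/F = 0.5:
  V/F = 0.5000: g = 0.00789, g' = -0.3457 → V/F = 0.5228
  V/F = 0.5228: g = -0.00004, g' = -0.3494 → V/F = 0.5227
Converged at V/F = 0.5227.
Compositions from xᵢ = zᵢ/(1+V/F(Kᵢ−1)), yᵢ = Kᵢxᵢ:
  n-octane: x = 0.4189, y = 0.7030
  n-nonane: x = 0.1092, y = 0.0851
  n-decane: x = 0.4719, y = 0.2119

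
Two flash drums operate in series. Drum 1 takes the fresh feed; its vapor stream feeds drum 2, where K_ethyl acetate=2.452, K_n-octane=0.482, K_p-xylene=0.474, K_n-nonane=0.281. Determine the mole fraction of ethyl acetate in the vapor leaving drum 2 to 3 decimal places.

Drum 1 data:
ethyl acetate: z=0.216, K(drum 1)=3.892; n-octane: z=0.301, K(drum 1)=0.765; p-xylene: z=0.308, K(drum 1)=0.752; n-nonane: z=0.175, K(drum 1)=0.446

Drum 1:
Let ψ₁ = V/F and solve Σ zᵢ(Kᵢ−1)/(1+ψ₁(Kᵢ−1)) = 0.
Check two-phase: ΣzᵢKᵢ = 1.381 > 1 and Σzᵢ/Kᵢ = 1.251 > 1, so g(0) = 0.381 > 0 and g(1) = -0.251 < 0.
Iterate (Newton) starting at ψ₁ = 0.5:
  ψ₁ = 0.500: g = -0.0461, g' = -0.451 → ψ₁ = 0.398
  ψ₁ = 0.398: g = 0.0033, g' = -0.523 → ψ₁ = 0.404
Converged at ψ₁ = 0.404.
Drum-1 compositions:
  ethyl acetate: x = 0.100, y = 0.388
  n-octane: x = 0.333, y = 0.254
  p-xylene: x = 0.342, y = 0.257
  n-nonane: x = 0.226, y = 0.101
Drum-2 feed = drum-1 vapor: z₂ = (0.3876, 0.2544, 0.2574, 0.1006).
Drum 2:
Material balance + equilibrium reduce to Σ zᵢ(Kᵢ−1)/(1+ψ₂(Kᵢ−1)) = 0.
Check two-phase: ΣzᵢKᵢ = 1.223 > 1 and Σzᵢ/Kᵢ = 1.587 > 1, so g(0) = 0.223 > 0 and g(1) = -0.587 < 0.
Iterate (Newton) starting at ψ₂ = 0.5:
  ψ₂ = 0.500: g = -0.1485, g' = -0.656 → ψ₂ = 0.274
  ψ₂ = 0.274: g = 0.0008, g' = -0.689 → ψ₂ = 0.275
Converged at ψ₂ = 0.275.
  ethyl acetate: x = 0.277, y = 0.679
  n-octane: x = 0.297, y = 0.143
  p-xylene: x = 0.301, y = 0.143
  n-nonane: x = 0.125, y = 0.035

y_ethyl acetate (drum 2) = 0.679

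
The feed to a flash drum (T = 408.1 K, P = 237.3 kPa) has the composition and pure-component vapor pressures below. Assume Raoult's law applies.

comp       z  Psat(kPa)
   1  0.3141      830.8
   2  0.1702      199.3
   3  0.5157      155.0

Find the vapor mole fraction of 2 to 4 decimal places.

y_2 = 0.1625

Raoult's law: Kᵢ = Pᵢˢᵃᵗ/P = Pᵢˢᵃᵗ/237.3.
  K_1 = 830.8/237.3 = 3.501054, K_2 = 199.3/237.3 = 0.839865, K_3 = 155.0/237.3 = 0.653182
Let ψ = V/F and solve Σ zᵢ(Kᵢ−1)/(1+ψ(Kᵢ−1)) = 0.
Check two-phase: ΣzᵢKᵢ = 1.5795 > 1 and Σzᵢ/Kᵢ = 1.0819 > 1, so g(0) = 0.5795 > 0 and g(1) = -0.0819 < 0.
Iterate (Newton) starting at ψ = 0.5:
  ψ = 0.5000: g = 0.10306, g' = -0.4839 → ψ = 0.7130
  ψ = 0.7130: g = 0.01387, g' = -0.3687 → ψ = 0.7506
  ψ = 0.7506: g = 0.00024, g' = -0.3563 → ψ = 0.7513
Converged at ψ = 0.7513.
Compositions from xᵢ = zᵢ/(1+ψ(Kᵢ−1)), yᵢ = Kᵢxᵢ:
  1: x = 0.1091, y = 0.3820
  2: x = 0.1935, y = 0.1625
  3: x = 0.6974, y = 0.4555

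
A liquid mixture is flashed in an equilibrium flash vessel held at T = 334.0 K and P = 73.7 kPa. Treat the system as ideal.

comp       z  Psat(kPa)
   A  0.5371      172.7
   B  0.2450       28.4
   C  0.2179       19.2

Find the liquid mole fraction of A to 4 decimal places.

x_A = 0.3348

Raoult's law: Kᵢ = Pᵢˢᵃᵗ/P = Pᵢˢᵃᵗ/73.7.
  K_A = 172.7/73.7 = 2.343284, K_B = 28.4/73.7 = 0.385346, K_C = 19.2/73.7 = 0.260516
Newton–Raphson from V/F = 0.5:
  V/F = 0.5000: g = -0.04147, g' = -0.8397 → V/F = 0.4506
  V/F = 0.4506: g = -0.00050, g' = -0.8211 → V/F = 0.4500
Converged at V/F = 0.4500.
Compositions from xᵢ = zᵢ/(1+V/F(Kᵢ−1)), yᵢ = Kᵢxᵢ:
  A: x = 0.3348, y = 0.7844
  B: x = 0.3387, y = 0.1305
  C: x = 0.3266, y = 0.0851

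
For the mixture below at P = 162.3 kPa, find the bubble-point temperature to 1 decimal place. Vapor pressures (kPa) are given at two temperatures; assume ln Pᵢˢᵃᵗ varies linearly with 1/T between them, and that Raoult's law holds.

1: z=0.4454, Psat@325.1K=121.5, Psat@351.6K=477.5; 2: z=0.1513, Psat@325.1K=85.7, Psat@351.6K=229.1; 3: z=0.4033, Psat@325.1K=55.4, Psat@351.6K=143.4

T = 337.6 K

Bubble-point temperature: ΣzᵢPᵢˢᵃᵗ(T) = P. Interpolate ln Pᵢˢᵃᵗ = aᵢ + bᵢ/T.
  T = 325.1 K: ΣzᵢPᵢˢᵃᵗ = 89.43 kPa
  T = 351.6 K: ΣzᵢPᵢˢᵃᵗ = 305.17 kPa
  T = 338.4 K: ΣzᵢPᵢˢᵃᵗ = 168.82 kPa
  T = 331.8 K: ΣzᵢPᵢˢᵃᵗ = 123.79 kPa
  T = 335.1 K: ΣzᵢPᵢˢᵃᵗ = 144.74 kPa
  T = 336.8 K: ΣzᵢPᵢˢᵃᵗ = 156.73 kPa
  T = 337.6 K: ΣzᵢPᵢˢᵃᵗ = 162.67 kPa
Interpolating between 336.8 K and 337.6 K gives T ≈ 337.6 K.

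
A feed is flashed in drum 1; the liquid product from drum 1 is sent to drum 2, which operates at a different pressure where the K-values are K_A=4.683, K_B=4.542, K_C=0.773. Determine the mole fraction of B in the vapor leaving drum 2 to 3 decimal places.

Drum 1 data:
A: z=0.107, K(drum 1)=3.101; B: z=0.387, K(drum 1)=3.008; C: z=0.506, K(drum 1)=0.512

Drum 1:
Let ψ₁ = V/F and solve Σ zᵢ(Kᵢ−1)/(1+ψ₁(Kᵢ−1)) = 0.
Feasibility: ΣzᵢKᵢ = 1.755, Σzᵢ/Kᵢ = 1.151 — both > 1, two phases present.
Iterate (Newton) starting at ψ₁ = 0.5:
  ψ₁ = 0.500: g = 0.1708, g' = -0.712 → ψ₁ = 0.740
  ψ₁ = 0.740: g = 0.0141, g' = -0.620 → ψ₁ = 0.763
Converged at ψ₁ = 0.763.
Drum-1 compositions:
  A: x = 0.041, y = 0.127
  B: x = 0.153, y = 0.460
  C: x = 0.806, y = 0.413
Drum-2 feed = drum-1 liquid: z₂ = (0.0411, 0.1529, 0.8060).
Drum 2:
Let ψ₂ = V/F and solve Σ zᵢ(Kᵢ−1)/(1+ψ₂(Kᵢ−1)) = 0.
Check two-phase: ΣzᵢKᵢ = 1.510 > 1 and Σzᵢ/Kᵢ = 1.085 > 1, so g(0) = 0.510 > 0 and g(1) = -0.085 < 0.
Newton–Raphson from ψ₂ = 0.5:
  ψ₂ = 0.500: g = 0.0423, g' = -0.372 → ψ₂ = 0.614
  ψ₂ = 0.614: g = 0.0044, g' = -0.299 → ψ₂ = 0.629
Converged at ψ₂ = 0.629.
  A: x = 0.012, y = 0.058
  B: x = 0.047, y = 0.215
  C: x = 0.940, y = 0.727

y_B (drum 2) = 0.215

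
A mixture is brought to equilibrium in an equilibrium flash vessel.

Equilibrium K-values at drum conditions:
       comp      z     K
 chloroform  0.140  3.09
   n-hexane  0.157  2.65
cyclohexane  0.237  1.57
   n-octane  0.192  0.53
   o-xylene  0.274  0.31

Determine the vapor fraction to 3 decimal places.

Let ψ = V/F and solve Σ zᵢ(Kᵢ−1)/(1+ψ(Kᵢ−1)) = 0.
Check two-phase: ΣzᵢKᵢ = 1.407 > 1 and Σzᵢ/Kᵢ = 1.502 > 1, so g(0) = 0.407 > 0 and g(1) = -0.502 < 0.
Iterate (Newton) starting at ψ = 0.5:
  ψ = 0.500: g = -0.0164, g' = -0.698 → ψ = 0.476
Converged at ψ = 0.476.

ψ = 0.476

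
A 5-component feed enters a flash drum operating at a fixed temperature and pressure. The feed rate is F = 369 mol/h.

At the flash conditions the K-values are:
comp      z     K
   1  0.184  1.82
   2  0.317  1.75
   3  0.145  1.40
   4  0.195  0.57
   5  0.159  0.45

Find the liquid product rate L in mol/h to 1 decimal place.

Material balance + equilibrium reduce to Σ zᵢ(Kᵢ−1)/(1+ψ(Kᵢ−1)) = 0.
Feasibility: ΣzᵢKᵢ = 1.275, Σzᵢ/Kᵢ = 1.081 — both > 1, two phases present.
Newton–Raphson from ψ = 0.5:
  ψ = 0.500: g = 0.1008, g' = -0.323 → ψ = 0.812
  ψ = 0.812: g = -0.0049, g' = -0.369 → ψ = 0.799
Converged at ψ = 0.799.
Then V = ψ·F = 0.7991·369 = 294.9 mol/h and L = F − V = 74.1 mol/h.

L = 74.1 mol/h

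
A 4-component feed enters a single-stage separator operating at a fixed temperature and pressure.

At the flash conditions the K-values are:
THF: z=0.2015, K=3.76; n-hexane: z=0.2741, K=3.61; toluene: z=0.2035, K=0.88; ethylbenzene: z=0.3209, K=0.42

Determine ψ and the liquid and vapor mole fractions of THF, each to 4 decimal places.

ψ = 0.8421, x_THF = 0.0606, y_THF = 0.2279

Let ψ = V/F and solve Σ zᵢ(Kᵢ−1)/(1+ψ(Kᵢ−1)) = 0.
Feasibility: ΣzᵢKᵢ = 2.0610, Σzᵢ/Kᵢ = 1.1248 — both > 1, two phases present.
Newton–Raphson from ψ = 0.5:
  ψ = 0.5000: g = 0.25592, g' = -0.8399 → ψ = 0.8047
  ψ = 0.8047: g = 0.02736, g' = -0.7254 → ψ = 0.8424
  ψ = 0.8424: g = -0.00021, g' = -0.7377 → ψ = 0.8421
Converged at ψ = 0.8421.
Compositions from xᵢ = zᵢ/(1+ψ(Kᵢ−1)), yᵢ = Kᵢxᵢ:
  THF: x = 0.0606, y = 0.2279
  n-hexane: x = 0.0857, y = 0.3094
  toluene: x = 0.2264, y = 0.1992
  ethylbenzene: x = 0.6273, y = 0.2635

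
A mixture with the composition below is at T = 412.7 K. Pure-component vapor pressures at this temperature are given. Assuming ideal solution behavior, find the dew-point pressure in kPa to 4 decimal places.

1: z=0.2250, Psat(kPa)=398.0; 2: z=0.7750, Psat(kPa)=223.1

Pdew = 247.5796 kPa

At the dew point ψ → 1, so Σzᵢ/Kᵢ = 1 with Kᵢ = Pᵢˢᵃᵗ/P ⇒ 1/P = Σzᵢ/Pᵢˢᵃᵗ.
1/P = 0.2250/398.0 + 0.7750/223.1 = 0.0040391 ⇒ P = 247.5796 kPa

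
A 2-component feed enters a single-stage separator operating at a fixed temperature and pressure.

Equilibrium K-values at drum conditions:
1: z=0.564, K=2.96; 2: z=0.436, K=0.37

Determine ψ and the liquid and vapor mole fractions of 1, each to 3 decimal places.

Material balance + equilibrium reduce to Σ zᵢ(Kᵢ−1)/(1+ψ(Kᵢ−1)) = 0.
Check two-phase: ΣzᵢKᵢ = 1.831 > 1 and Σzᵢ/Kᵢ = 1.369 > 1, so g(0) = 0.831 > 0 and g(1) = -0.369 < 0.
Newton iteration, ψ⁰ = 0.46:
  ψ = 0.460: g = 0.1946, g' = -0.942 → ψ = 0.666
  ψ = 0.666: g = 0.0058, g' = -0.922 → ψ = 0.673
Converged at ψ = 0.673.
Compositions from xᵢ = zᵢ/(1+ψ(Kᵢ−1)), yᵢ = Kᵢxᵢ:
  1: x = 0.243, y = 0.720
  2: x = 0.757, y = 0.280

ψ = 0.673, x_1 = 0.243, y_1 = 0.720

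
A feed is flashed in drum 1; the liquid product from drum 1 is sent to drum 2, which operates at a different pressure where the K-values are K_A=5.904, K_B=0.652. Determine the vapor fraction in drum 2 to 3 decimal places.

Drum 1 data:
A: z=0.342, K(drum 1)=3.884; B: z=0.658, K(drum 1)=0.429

V/F (drum 2) = 0.305

Drum 1:
Binary case is linear: z₁(K₁−1)(1+ψ₁(K₂−1)) + z₂(K₂−1)(1+ψ₁(K₁−1)) = 0
⇒ ψ₁ = [z₁(K₁−1)+z₂(K₂−1)] / [−(K₁−1)(K₂−1)] = 0.6106/1.6468 = 0.371
Drum-1 compositions:
  A: x = 0.165, y = 0.642
  B: x = 0.835, y = 0.358
Drum-2 feed = drum-1 liquid: z₂ = (0.1653, 0.8347).
Drum 2:
Newton–Raphson from ψ₂ = 0.5:
  ψ₂ = 0.500: g = -0.1169, g' = -0.482 → ψ₂ = 0.257
  ψ₂ = 0.257: g = 0.0392, g' = -0.899 → ψ₂ = 0.301
  ψ₂ = 0.301: g = 0.0028, g' = -0.774 → ψ₂ = 0.305
Converged at ψ₂ = 0.305.
  A: x = 0.066, y = 0.391
  B: x = 0.934, y = 0.609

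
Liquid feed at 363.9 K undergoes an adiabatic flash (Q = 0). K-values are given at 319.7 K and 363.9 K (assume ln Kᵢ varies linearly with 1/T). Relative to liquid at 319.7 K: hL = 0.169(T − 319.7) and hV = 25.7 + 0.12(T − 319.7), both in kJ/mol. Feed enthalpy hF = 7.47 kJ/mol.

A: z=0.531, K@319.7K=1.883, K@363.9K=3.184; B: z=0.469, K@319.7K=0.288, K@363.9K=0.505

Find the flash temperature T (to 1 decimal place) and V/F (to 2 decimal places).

Adiabatic flash: solve Rachford–Rice at each trial T, then check hF = ψ·hV(T) + (1−ψ)·hL(T).
  T = 319.7 K: K = (1.883, 0.288), RR gives ψ = 0.215, H_out = 5.516 kJ/mol
  T = 363.9 K: K = (3.184, 0.505), RR gives ψ = 0.858, H_out = 27.662 kJ/mol
  T = 341.8 K: K = (2.491, 0.388), RR gives ψ = 0.553, H_out = 17.360 kJ/mol
  T = 330.8 K: K = (2.177, 0.336), RR gives ψ = 0.402, H_out = 11.980 kJ/mol
  T = 325.2 K: K = (2.026, 0.311), RR gives ψ = 0.314, H_out = 8.914 kJ/mol
  T = 322.4 K: K = (1.952, 0.299), RR gives ψ = 0.265, H_out = 7.244 kJ/mol
  T = 323.8 K: K = (1.989, 0.305), RR gives ψ = 0.290, H_out = 8.093 kJ/mol
Linear interpolation between T = 322.4 (H_out = 7.244) and T = 323.8 (H_out = 8.093) on hF = 7.47 gives T ≈ 322.8 K, at which ψ = 0.27.

T = 322.8 K, V/F = 0.27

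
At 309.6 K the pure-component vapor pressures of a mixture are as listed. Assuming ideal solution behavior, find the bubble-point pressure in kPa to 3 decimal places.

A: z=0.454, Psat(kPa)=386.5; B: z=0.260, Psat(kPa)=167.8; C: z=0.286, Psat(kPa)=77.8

Pbub = 241.350 kPa

At the bubble point ψ → 0, so ΣzᵢKᵢ = 1 with Kᵢ = Pᵢˢᵃᵗ/P ⇒ P = ΣzᵢPᵢˢᵃᵗ.
P = 0.454·386.5 + 0.260·167.8 + 0.286·77.8 = 241.350 kPa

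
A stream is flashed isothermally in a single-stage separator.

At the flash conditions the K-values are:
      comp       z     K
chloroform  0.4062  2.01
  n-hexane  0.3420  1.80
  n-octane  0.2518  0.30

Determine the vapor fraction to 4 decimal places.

Rachford–Rice: g(ψ) = Σ zᵢ(Kᵢ−1)/(1+ψ(Kᵢ−1)) = 0.
Check two-phase: ΣzᵢKᵢ = 1.5076 > 1 and Σzᵢ/Kᵢ = 1.2314 > 1, so g(0) = 0.5076 > 0 and g(1) = -0.2314 < 0.
Newton iteration, ψ⁰ = 0.5:
  ψ = 0.5000: g = 0.19686, g' = -0.5866 → ψ = 0.8356
  ψ = 0.8356: g = -0.03814, g' = -0.9165 → ψ = 0.7940
  ψ = 0.7940: g = -0.00177, g' = -0.8347 → ψ = 0.7918
Converged at ψ = 0.7918.

ψ = 0.7918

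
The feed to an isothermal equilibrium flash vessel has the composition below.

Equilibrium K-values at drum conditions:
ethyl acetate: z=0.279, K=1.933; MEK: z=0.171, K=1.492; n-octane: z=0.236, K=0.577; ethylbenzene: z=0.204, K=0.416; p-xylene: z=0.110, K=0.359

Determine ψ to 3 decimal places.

Let ψ = V/F and solve Σ zᵢ(Kᵢ−1)/(1+ψ(Kᵢ−1)) = 0.
Check two-phase: ΣzᵢKᵢ = 1.055 > 1 and Σzᵢ/Kᵢ = 1.465 > 1, so g(0) = 0.055 > 0 and g(1) = -0.465 < 0.
Iterate (Newton) starting at ψ = 0.61:
  ψ = 0.610: g = -0.2048, g' = -0.490 → ψ = 0.192
  ψ = 0.192: g = -0.0255, g' = -0.406 → ψ = 0.129
Converged at ψ = 0.129.

ψ = 0.129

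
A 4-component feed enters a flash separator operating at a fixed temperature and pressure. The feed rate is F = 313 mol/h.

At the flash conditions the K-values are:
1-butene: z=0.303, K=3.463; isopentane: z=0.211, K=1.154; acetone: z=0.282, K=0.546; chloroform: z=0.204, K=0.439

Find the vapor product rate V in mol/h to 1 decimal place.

Material balance + equilibrium reduce to Σ zᵢ(Kᵢ−1)/(1+β(Kᵢ−1)) = 0.
g(0) = ΣzᵢKᵢ − 1 = 0.536 and g(1) = 1 − Σzᵢ/Kᵢ = -0.252, so a root lies in (0, 1).
Newton iteration, β⁰ = 0.5:
  β = 0.500: g = 0.0399, g' = -0.595 → β = 0.567
  β = 0.567: g = 0.0010, g' = -0.568 → β = 0.569
Converged at β = 0.569.
Then V = β·F = 0.5689·313 = 178.1 mol/h and L = F − V = 134.9 mol/h.

V = 178.1 mol/h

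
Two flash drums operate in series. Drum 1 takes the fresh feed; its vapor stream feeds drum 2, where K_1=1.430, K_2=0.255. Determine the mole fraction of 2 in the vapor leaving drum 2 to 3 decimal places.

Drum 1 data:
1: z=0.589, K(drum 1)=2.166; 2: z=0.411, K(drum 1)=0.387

y_2 (drum 2) = 0.093

Drum 1:
Rachford–Rice: g(ψ₁) = Σ zᵢ(Kᵢ−1)/(1+ψ₁(Kᵢ−1)) = 0.
Feasibility: ΣzᵢKᵢ = 1.435, Σzᵢ/Kᵢ = 1.334 — both > 1, two phases present.
Newton iteration, ψ₁⁰ = 0.5:
  ψ₁ = 0.500: g = 0.0706, g' = -0.641 → ψ₁ = 0.610
  ψ₁ = 0.610: g = -0.0012, g' = -0.668 → ψ₁ = 0.608
Converged at ψ₁ = 0.608.
Drum-1 compositions:
  1: x = 0.345, y = 0.746
  2: x = 0.655, y = 0.254
Drum-2 feed = drum-1 vapor: z₂ = (0.7464, 0.2536).
Drum 2:
Material balance + equilibrium reduce to Σ zᵢ(Kᵢ−1)/(1+ψ₂(Kᵢ−1)) = 0.
Check two-phase: ΣzᵢKᵢ = 1.132 > 1 and Σzᵢ/Kᵢ = 1.517 > 1, so g(0) = 0.132 > 0 and g(1) = -0.517 < 0.
Binary case is linear: z₁(K₁−1)(1+ψ₂(K₂−1)) + z₂(K₂−1)(1+ψ₂(K₁−1)) = 0
⇒ ψ₂ = [z₁(K₁−1)+z₂(K₂−1)] / [−(K₁−1)(K₂−1)] = 0.1320/0.3203 = 0.412
  1: x = 0.634, y = 0.907
  2: x = 0.366, y = 0.093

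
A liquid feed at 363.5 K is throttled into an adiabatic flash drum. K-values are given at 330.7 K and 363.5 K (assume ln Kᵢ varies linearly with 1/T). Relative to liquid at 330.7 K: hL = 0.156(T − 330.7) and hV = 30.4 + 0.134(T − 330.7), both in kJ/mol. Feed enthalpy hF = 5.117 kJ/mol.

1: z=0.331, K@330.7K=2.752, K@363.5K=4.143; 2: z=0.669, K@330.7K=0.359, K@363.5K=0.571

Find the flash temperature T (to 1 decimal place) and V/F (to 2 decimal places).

T = 332.6 K, V/F = 0.16

Adiabatic flash: solve Rachford–Rice at each trial T, then check hF = ψ·hV(T) + (1−ψ)·hL(T).
  T = 330.7 K: K = (2.752, 0.359), RR gives ψ = 0.135, H_out = 4.090 kJ/mol
  T = 363.5 K: K = (4.143, 0.571), RR gives ψ = 0.559, H_out = 21.698 kJ/mol
  T = 347.1 K: K = (3.409, 0.458), RR gives ψ = 0.333, H_out = 12.554 kJ/mol
  T = 338.9 K: K = (3.071, 0.407), RR gives ψ = 0.235, H_out = 8.373 kJ/mol
  T = 334.8 K: K = (2.909, 0.382), RR gives ψ = 0.185, H_out = 6.261 kJ/mol
  T = 332.8 K: K = (2.832, 0.371), RR gives ψ = 0.161, H_out = 5.211 kJ/mol
Linear interpolation between T = 330.7 (H_out = 4.090) and T = 332.8 (H_out = 5.211) on hF = 5.117 gives T ≈ 332.6 K, at which ψ = 0.16.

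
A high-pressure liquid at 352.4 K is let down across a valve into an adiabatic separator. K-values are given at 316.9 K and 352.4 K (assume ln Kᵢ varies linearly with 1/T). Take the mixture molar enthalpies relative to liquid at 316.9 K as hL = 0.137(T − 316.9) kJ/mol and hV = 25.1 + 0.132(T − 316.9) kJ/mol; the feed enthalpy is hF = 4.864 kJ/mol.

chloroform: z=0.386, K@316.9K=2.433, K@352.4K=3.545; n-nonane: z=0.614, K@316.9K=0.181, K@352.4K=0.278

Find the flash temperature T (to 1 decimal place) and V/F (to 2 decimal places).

Adiabatic flash: solve Rachford–Rice at each trial T, then check hF = ψ·hV(T) + (1−ψ)·hL(T).
  T = 316.9 K: K = (2.433, 0.181), RR gives ψ = 0.043, H_out = 1.075 kJ/mol
  T = 352.4 K: K = (3.545, 0.278), RR gives ψ = 0.293, H_out = 12.175 kJ/mol
  T = 334.6 K: K = (2.965, 0.227), RR gives ψ = 0.187, H_out = 7.094 kJ/mol
  T = 325.8 K: K = (2.694, 0.203), RR gives ψ = 0.122, H_out = 4.280 kJ/mol
  T = 330.2 K: K = (2.828, 0.215), RR gives ψ = 0.156, H_out = 5.722 kJ/mol
  T = 328.0 K: K = (2.761, 0.209), RR gives ψ = 0.139, H_out = 5.011 kJ/mol
Linear interpolation between T = 325.8 (H_out = 4.280) and T = 328.0 (H_out = 5.011) on hF = 4.864 gives T ≈ 327.6 K, at which ψ = 0.14.

T = 327.6 K, V/F = 0.14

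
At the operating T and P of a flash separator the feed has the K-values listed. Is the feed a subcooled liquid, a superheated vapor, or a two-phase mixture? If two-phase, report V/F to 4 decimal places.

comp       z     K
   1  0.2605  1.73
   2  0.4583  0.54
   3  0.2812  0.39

ΣzᵢKᵢ = 0.8078; Σzᵢ/Kᵢ = 1.7203.
Since ΣzᵢKᵢ < 1 the mixture is below its bubble point — single liquid phase.

subcooled liquid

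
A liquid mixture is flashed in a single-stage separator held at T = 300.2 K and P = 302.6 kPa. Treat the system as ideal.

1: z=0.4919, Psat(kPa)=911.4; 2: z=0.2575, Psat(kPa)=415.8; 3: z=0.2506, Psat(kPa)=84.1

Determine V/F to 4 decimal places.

V/F = 0.8233

Raoult's law: Kᵢ = Pᵢˢᵃᵗ/P = Pᵢˢᵃᵗ/302.6.
  K_1 = 911.4/302.6 = 3.011897, K_2 = 415.8/302.6 = 1.374091, K_3 = 84.1/302.6 = 0.277925
Material balance + equilibrium reduce to Σ zᵢ(Kᵢ−1)/(1+V/F(Kᵢ−1)) = 0.
Feasibility: ΣzᵢKᵢ = 1.9050, Σzᵢ/Kᵢ = 1.2524 — both > 1, two phases present.
Iterate (Newton) starting at V/F = 0.5:
  V/F = 0.5000: g = 0.29131, g' = -0.8404 → V/F = 0.8466
  V/F = 0.8466: g = -0.02632, g' = -1.1582 → V/F = 0.8239
  V/F = 0.8239: g = -0.00069, g' = -1.0992 → V/F = 0.8233
Converged at V/F = 0.8233.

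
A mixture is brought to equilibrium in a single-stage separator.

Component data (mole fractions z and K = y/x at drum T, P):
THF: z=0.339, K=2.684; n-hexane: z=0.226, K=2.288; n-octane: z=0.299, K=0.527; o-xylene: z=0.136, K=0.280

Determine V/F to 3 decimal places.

Rachford–Rice: g(V/F) = Σ zᵢ(Kᵢ−1)/(1+V/F(Kᵢ−1)) = 0.
g(0) = ΣzᵢKᵢ − 1 = 0.623 and g(1) = 1 − Σzᵢ/Kᵢ = -0.278, so a root lies in (0, 1).
Iterate (Newton) starting at V/F = 0.5:
  V/F = 0.500: g = 0.1487, g' = -0.709 → V/F = 0.710
  V/F = 0.710: g = -0.0011, g' = -0.748 → V/F = 0.708
Converged at V/F = 0.708.

V/F = 0.708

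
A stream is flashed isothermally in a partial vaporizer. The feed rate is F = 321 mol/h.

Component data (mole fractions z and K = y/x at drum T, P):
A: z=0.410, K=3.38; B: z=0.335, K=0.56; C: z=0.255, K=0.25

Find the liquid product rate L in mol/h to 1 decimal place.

Rachford–Rice: g(V/F) = Σ zᵢ(Kᵢ−1)/(1+V/F(Kᵢ−1)) = 0.
Feasibility: ΣzᵢKᵢ = 1.637, Σzᵢ/Kᵢ = 1.740 — both > 1, two phases present.
Iterate (Newton) starting at V/F = 0.5:
  V/F = 0.500: g = -0.0494, g' = -0.958 → V/F = 0.448
  V/F = 0.448: g = 0.0002, g' = -0.970 → V/F = 0.449
Converged at V/F = 0.449.
Then V = V/F·F = 0.4487·321 = 144.0 mol/h and L = F − V = 177.0 mol/h.

L = 177.0 mol/h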